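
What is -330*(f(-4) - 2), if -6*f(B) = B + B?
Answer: 220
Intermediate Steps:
f(B) = -B/3 (f(B) = -(B + B)/6 = -B/3)
-330*(f(-4) - 2) = -330*(-⅓*(-4) - 2) = -330*(4/3 - 2) = -330*(-⅔) = 220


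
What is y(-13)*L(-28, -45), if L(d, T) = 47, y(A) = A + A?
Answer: -1222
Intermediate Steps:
y(A) = 2*A
y(-13)*L(-28, -45) = (2*(-13))*47 = -26*47 = -1222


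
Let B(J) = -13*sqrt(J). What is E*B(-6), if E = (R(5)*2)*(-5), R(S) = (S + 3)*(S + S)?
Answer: 10400*I*sqrt(6) ≈ 25475.0*I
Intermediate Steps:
R(S) = 2*S*(3 + S) (R(S) = (3 + S)*(2*S) = 2*S*(3 + S))
E = -800 (E = ((2*5*(3 + 5))*2)*(-5) = ((2*5*8)*2)*(-5) = (80*2)*(-5) = 160*(-5) = -800)
E*B(-6) = -(-10400)*sqrt(-6) = -(-10400)*I*sqrt(6) = 10400*I*sqrt(6)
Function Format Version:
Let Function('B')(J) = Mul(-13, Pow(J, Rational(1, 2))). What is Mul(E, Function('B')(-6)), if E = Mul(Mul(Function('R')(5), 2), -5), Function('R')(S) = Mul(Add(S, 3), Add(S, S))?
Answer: Mul(10400, I, Pow(6, Rational(1, 2))) ≈ Mul(25475., I)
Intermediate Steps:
Function('R')(S) = Mul(2, S, Add(3, S)) (Function('R')(S) = Mul(Add(3, S), Mul(2, S)) = Mul(2, S, Add(3, S)))
E = -800 (E = Mul(Mul(Mul(2, 5, Add(3, 5)), 2), -5) = Mul(Mul(Mul(2, 5, 8), 2), -5) = Mul(Mul(80, 2), -5) = Mul(160, -5) = -800)
Mul(E, Function('B')(-6)) = Mul(-800, Mul(-13, Pow(-6, Rational(1, 2)))) = Mul(-800, Mul(-13, Mul(I, Pow(6, Rational(1, 2))))) = Mul(-800, Mul(-13, I, Pow(6, Rational(1, 2)))) = Mul(10400, I, Pow(6, Rational(1, 2)))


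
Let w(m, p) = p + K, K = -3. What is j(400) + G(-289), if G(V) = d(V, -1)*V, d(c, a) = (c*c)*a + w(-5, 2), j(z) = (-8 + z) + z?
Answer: 24138650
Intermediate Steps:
j(z) = -8 + 2*z
w(m, p) = -3 + p (w(m, p) = p - 3 = -3 + p)
d(c, a) = -1 + a*c**2 (d(c, a) = (c*c)*a + (-3 + 2) = c**2*a - 1 = a*c**2 - 1 = -1 + a*c**2)
G(V) = V*(-1 - V**2) (G(V) = (-1 - V**2)*V = V*(-1 - V**2))
j(400) + G(-289) = (-8 + 2*400) + (-1*(-289) - 1*(-289)**3) = (-8 + 800) + (289 - 1*(-24137569)) = 792 + (289 + 24137569) = 792 + 24137858 = 24138650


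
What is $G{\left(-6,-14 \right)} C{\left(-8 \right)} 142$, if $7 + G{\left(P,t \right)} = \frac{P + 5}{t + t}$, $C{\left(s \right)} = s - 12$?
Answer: $\frac{138450}{7} \approx 19779.0$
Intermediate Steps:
$C{\left(s \right)} = -12 + s$ ($C{\left(s \right)} = s - 12 = -12 + s$)
$G{\left(P,t \right)} = -7 + \frac{5 + P}{2 t}$ ($G{\left(P,t \right)} = -7 + \frac{P + 5}{t + t} = -7 + \frac{5 + P}{2 t}$)
$G{\left(-6,-14 \right)} C{\left(-8 \right)} 142 = \frac{5 - 6 - -196}{2 \left(-14\right)} \left(-12 - 8\right) 142 = \frac{1}{2} \left(- \frac{1}{14}\right) \left(5 - 6 + 196\right) \left(-20\right) 142 = \frac{1}{2} \left(- \frac{1}{14}\right) 195 \left(-20\right) 142 = \left(- \frac{195}{28}\right) \left(-20\right) 142 = \frac{975}{7} \cdot 142 = \frac{138450}{7}$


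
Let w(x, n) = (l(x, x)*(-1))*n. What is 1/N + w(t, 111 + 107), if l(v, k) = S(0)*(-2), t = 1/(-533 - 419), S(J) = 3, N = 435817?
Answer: 570048637/435817 ≈ 1308.0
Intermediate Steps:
t = -1/952 (t = 1/(-952) = -1/952 ≈ -0.0010504)
l(v, k) = -6 (l(v, k) = 3*(-2) = -6)
w(x, n) = 6*n (w(x, n) = (-6*(-1))*n = 6*n)
1/N + w(t, 111 + 107) = 1/435817 + 6*(111 + 107) = 1/435817 + 6*218 = 1/435817 + 1308 = 570048637/435817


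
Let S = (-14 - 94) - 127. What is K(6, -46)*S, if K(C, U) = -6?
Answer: 1410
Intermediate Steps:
S = -235 (S = -108 - 127 = -235)
K(6, -46)*S = -6*(-235) = 1410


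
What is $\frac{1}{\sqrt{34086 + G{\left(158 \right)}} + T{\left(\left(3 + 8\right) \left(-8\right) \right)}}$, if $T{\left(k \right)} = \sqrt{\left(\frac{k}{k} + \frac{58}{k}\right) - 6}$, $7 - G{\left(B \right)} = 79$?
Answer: $\frac{22}{22 \sqrt{34014} + i \sqrt{2739}} \approx 0.0054212 - 6.9927 \cdot 10^{-5} i$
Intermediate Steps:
$G{\left(B \right)} = -72$ ($G{\left(B \right)} = 7 - 79 = -72$)
$T{\left(k \right)} = \sqrt{-5 + \frac{58}{k}}$ ($T{\left(k \right)} = \sqrt{\left(1 + \frac{58}{k}\right) - 6} = \sqrt{-5 + \frac{58}{k}}$)
$\frac{1}{\sqrt{34086 + G{\left(158 \right)}} + T{\left(\left(3 + 8\right) \left(-8\right) \right)}} = \frac{1}{\sqrt{34086 - 72} + \sqrt{-5 + \frac{58}{\left(3 + 8\right) \left(-8\right)}}} = \frac{1}{\sqrt{34014} + \sqrt{-5 + \frac{58}{11 \left(-8\right)}}} = \frac{1}{\sqrt{34014} + \sqrt{-5 + \frac{58}{-88}}} = \frac{1}{\sqrt{34014} + \sqrt{-5 + 58 \left(- \frac{1}{88}\right)}} = \frac{1}{\sqrt{34014} + \sqrt{-5 - \frac{29}{44}}} = \frac{1}{\sqrt{34014} + \sqrt{- \frac{249}{44}}} = \frac{1}{\sqrt{34014} + \frac{i \sqrt{2739}}{22}}$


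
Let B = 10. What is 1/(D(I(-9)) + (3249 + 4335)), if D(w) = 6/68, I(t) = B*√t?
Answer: 34/257859 ≈ 0.00013186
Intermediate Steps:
I(t) = 10*√t
D(w) = 3/34 (D(w) = 6*(1/68) = 3/34)
1/(D(I(-9)) + (3249 + 4335)) = 1/(3/34 + (3249 + 4335)) = 1/(3/34 + 7584) = 1/(257859/34) = 34/257859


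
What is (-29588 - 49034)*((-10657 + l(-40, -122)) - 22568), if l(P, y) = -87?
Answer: 2619056064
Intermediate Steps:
(-29588 - 49034)*((-10657 + l(-40, -122)) - 22568) = (-29588 - 49034)*((-10657 - 87) - 22568) = -78622*(-10744 - 22568) = -78622*(-33312) = 2619056064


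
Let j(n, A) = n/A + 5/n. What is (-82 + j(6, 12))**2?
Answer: 58564/9 ≈ 6507.1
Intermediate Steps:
j(n, A) = 5/n + n/A
(-82 + j(6, 12))**2 = (-82 + (5/6 + 6/12))**2 = (-82 + (5*(1/6) + 6*(1/12)))**2 = (-82 + (5/6 + 1/2))**2 = (-82 + 4/3)**2 = (-242/3)**2 = 58564/9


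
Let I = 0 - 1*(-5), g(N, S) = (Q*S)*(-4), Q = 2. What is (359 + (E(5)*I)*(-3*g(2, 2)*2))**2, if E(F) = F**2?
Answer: 152744881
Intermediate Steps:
g(N, S) = -8*S (g(N, S) = (2*S)*(-4) = -8*S)
I = 5 (I = 0 + 5 = 5)
(359 + (E(5)*I)*(-3*g(2, 2)*2))**2 = (359 + (5**2*5)*(-(-24)*2*2))**2 = (359 + (25*5)*(-3*(-16)*2))**2 = (359 + 125*(48*2))**2 = (359 + 125*96)**2 = (359 + 12000)**2 = 12359**2 = 152744881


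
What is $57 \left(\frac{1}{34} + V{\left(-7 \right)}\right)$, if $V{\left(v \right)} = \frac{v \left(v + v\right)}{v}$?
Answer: $- \frac{27075}{34} \approx -796.32$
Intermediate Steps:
$V{\left(v \right)} = 2 v$ ($V{\left(v \right)} = \frac{v 2 v}{v} = \frac{2 v^{2}}{v} = 2 v$)
$57 \left(\frac{1}{34} + V{\left(-7 \right)}\right) = 57 \left(\frac{1}{34} + 2 \left(-7\right)\right) = 57 \left(\frac{1}{34} - 14\right) = 57 \left(- \frac{475}{34}\right) = - \frac{27075}{34}$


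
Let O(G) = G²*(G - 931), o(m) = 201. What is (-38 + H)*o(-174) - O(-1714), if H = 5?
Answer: 7770463787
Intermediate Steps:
O(G) = G²*(-931 + G)
(-38 + H)*o(-174) - O(-1714) = (-38 + 5)*201 - (-1714)²*(-931 - 1714) = -33*201 - 2937796*(-2645) = -6633 - 1*(-7770470420) = -6633 + 7770470420 = 7770463787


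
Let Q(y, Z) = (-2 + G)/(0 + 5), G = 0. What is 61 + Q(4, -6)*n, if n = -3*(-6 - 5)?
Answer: 239/5 ≈ 47.800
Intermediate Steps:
n = 33 (n = -3*(-11) = 33)
Q(y, Z) = -⅖ (Q(y, Z) = (-2 + 0)/(0 + 5) = -2/5 = -2*⅕ = -⅖)
61 + Q(4, -6)*n = 61 - ⅖*33 = 61 - 66/5 = 239/5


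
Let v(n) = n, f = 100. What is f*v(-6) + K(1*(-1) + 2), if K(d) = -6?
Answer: -606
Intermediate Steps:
f*v(-6) + K(1*(-1) + 2) = 100*(-6) - 6 = -600 - 6 = -606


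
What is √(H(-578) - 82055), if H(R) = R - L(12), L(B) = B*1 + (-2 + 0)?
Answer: 11*I*√683 ≈ 287.48*I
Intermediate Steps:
L(B) = -2 + B (L(B) = B - 2 = -2 + B)
H(R) = -10 + R (H(R) = R - (-2 + 12) = R - 1*10 = R - 10 = -10 + R)
√(H(-578) - 82055) = √((-10 - 578) - 82055) = √(-588 - 82055) = √(-82643) = 11*I*√683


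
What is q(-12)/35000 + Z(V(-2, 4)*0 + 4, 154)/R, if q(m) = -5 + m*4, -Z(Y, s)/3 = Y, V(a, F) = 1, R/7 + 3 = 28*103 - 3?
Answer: -15181/7195000 ≈ -0.0021099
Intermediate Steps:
R = 20146 (R = -21 + 7*(28*103 - 3) = -21 + 7*(2884 - 3) = -21 + 7*2881 = -21 + 20167 = 20146)
Z(Y, s) = -3*Y
q(m) = -5 + 4*m
q(-12)/35000 + Z(V(-2, 4)*0 + 4, 154)/R = (-5 + 4*(-12))/35000 - 3*(1*0 + 4)/20146 = (-5 - 48)*(1/35000) - 3*(0 + 4)*(1/20146) = -53*1/35000 - 3*4*(1/20146) = -53/35000 - 12*1/20146 = -53/35000 - 6/10073 = -15181/7195000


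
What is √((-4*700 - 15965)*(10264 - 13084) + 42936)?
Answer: 2*√13240059 ≈ 7277.4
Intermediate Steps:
√((-4*700 - 15965)*(10264 - 13084) + 42936) = √((-2800 - 15965)*(-2820) + 42936) = √(-18765*(-2820) + 42936) = √(52917300 + 42936) = √52960236 = 2*√13240059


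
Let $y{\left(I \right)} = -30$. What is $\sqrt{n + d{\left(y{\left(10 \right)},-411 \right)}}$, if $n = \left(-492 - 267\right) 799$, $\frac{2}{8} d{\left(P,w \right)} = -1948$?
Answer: $i \sqrt{614233} \approx 783.73 i$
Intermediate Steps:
$d{\left(P,w \right)} = -7792$ ($d{\left(P,w \right)} = 4 \left(-1948\right) = -7792$)
$n = -606441$ ($n = \left(-759\right) 799 = -606441$)
$\sqrt{n + d{\left(y{\left(10 \right)},-411 \right)}} = \sqrt{-606441 - 7792} = \sqrt{-614233} = i \sqrt{614233}$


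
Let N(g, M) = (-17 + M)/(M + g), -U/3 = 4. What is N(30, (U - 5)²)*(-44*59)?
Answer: -64192/29 ≈ -2213.5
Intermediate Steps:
U = -12 (U = -3*4 = -12)
N(g, M) = (-17 + M)/(M + g)
N(30, (U - 5)²)*(-44*59) = ((-17 + (-12 - 5)²)/((-12 - 5)² + 30))*(-44*59) = ((-17 + (-17)²)/((-17)² + 30))*(-2596) = ((-17 + 289)/(289 + 30))*(-2596) = (272/319)*(-2596) = -64192/29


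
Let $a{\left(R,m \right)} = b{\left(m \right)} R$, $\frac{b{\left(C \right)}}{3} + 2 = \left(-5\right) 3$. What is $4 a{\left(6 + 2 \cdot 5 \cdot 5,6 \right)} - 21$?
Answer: $-11445$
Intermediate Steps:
$b{\left(C \right)} = -51$ ($b{\left(C \right)} = -6 + 3 \left(\left(-5\right) 3\right) = -6 + 3 \left(-15\right) = -6 - 45 = -51$)
$a{\left(R,m \right)} = - 51 R$
$4 a{\left(6 + 2 \cdot 5 \cdot 5,6 \right)} - 21 = 4 \left(- 51 \left(6 + 2 \cdot 5 \cdot 5\right)\right) - 21 = 4 \left(- 51 \left(6 + 2 \cdot 25\right)\right) - 21 = 4 \left(- 51 \left(6 + 50\right)\right) - 21 = 4 \left(\left(-51\right) 56\right) - 21 = 4 \left(-2856\right) - 21 = -11424 - 21 = -11445$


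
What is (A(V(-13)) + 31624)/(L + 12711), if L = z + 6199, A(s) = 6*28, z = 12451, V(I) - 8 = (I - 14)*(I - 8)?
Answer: 31792/31361 ≈ 1.0137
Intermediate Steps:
V(I) = 8 + (-14 + I)*(-8 + I) (V(I) = 8 + (I - 14)*(I - 8) = 8 + (-14 + I)*(-8 + I))
A(s) = 168
L = 18650 (L = 12451 + 6199 = 18650)
(A(V(-13)) + 31624)/(L + 12711) = (168 + 31624)/(18650 + 12711) = 31792/31361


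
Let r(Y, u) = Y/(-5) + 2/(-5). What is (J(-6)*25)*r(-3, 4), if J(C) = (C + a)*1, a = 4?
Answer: -10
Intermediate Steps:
J(C) = 4 + C (J(C) = (C + 4)*1 = (4 + C)*1 = 4 + C)
r(Y, u) = -⅖ - Y/5 (r(Y, u) = Y*(-⅕) + 2*(-⅕) = -Y/5 - ⅖ = -⅖ - Y/5)
(J(-6)*25)*r(-3, 4) = ((4 - 6)*25)*(-⅖ - ⅕*(-3)) = (-2*25)*(-⅖ + ⅗) = -50*⅕ = -10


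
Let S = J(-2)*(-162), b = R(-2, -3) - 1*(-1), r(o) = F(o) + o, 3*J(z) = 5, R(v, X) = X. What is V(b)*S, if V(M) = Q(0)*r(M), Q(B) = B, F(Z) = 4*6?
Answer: 0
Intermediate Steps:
F(Z) = 24
J(z) = 5/3 (J(z) = (1/3)*5 = 5/3)
r(o) = 24 + o
b = -2 (b = -3 - 1*(-1) = -3 + 1 = -2)
S = -270 (S = (5/3)*(-162) = -270)
V(M) = 0 (V(M) = 0*(24 + M) = 0)
V(b)*S = 0*(-270) = 0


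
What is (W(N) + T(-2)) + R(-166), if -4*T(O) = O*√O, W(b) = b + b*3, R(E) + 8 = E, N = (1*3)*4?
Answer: -126 + I*√2/2 ≈ -126.0 + 0.70711*I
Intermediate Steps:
N = 12 (N = 3*4 = 12)
R(E) = -8 + E
W(b) = 4*b (W(b) = b + 3*b = 4*b)
T(O) = -O^(3/2)/4 (T(O) = -O*√O/4 = -O^(3/2)/4)
(W(N) + T(-2)) + R(-166) = (4*12 - (-1)*I*√2/2) + (-8 - 166) = (48 - (-1)*I*√2/2) - 174 = (48 + I*√2/2) - 174 = -126 + I*√2/2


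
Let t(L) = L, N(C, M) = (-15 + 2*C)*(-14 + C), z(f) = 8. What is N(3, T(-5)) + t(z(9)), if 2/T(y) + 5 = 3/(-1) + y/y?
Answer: 107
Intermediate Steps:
T(y) = -2/7 (T(y) = 2/(-5 + (3/(-1) + y/y)) = 2/(-5 + (3*(-1) + 1)) = 2/(-5 + (-3 + 1)) = 2/(-5 - 2) = 2/(-7) = 2*(-⅐) = -2/7)
N(3, T(-5)) + t(z(9)) = (210 - 43*3 + 2*3²) + 8 = (210 - 129 + 2*9) + 8 = (210 - 129 + 18) + 8 = 99 + 8 = 107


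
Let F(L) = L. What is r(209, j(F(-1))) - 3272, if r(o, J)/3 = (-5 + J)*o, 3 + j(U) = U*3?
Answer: -10169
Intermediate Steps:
j(U) = -3 + 3*U (j(U) = -3 + U*3 = -3 + 3*U)
r(o, J) = 3*o*(-5 + J) (r(o, J) = 3*((-5 + J)*o) = 3*(o*(-5 + J)) = 3*o*(-5 + J))
r(209, j(F(-1))) - 3272 = 3*209*(-5 + (-3 + 3*(-1))) - 3272 = 3*209*(-5 + (-3 - 3)) - 3272 = 3*209*(-5 - 6) - 3272 = 3*209*(-11) - 3272 = -6897 - 3272 = -10169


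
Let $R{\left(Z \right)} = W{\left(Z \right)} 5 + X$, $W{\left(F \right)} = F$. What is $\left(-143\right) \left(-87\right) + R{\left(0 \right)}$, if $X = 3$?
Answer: $12444$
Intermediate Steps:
$R{\left(Z \right)} = 3 + 5 Z$ ($R{\left(Z \right)} = Z 5 + 3 = 5 Z + 3 = 3 + 5 Z$)
$\left(-143\right) \left(-87\right) + R{\left(0 \right)} = \left(-143\right) \left(-87\right) + \left(3 + 5 \cdot 0\right) = 12441 + \left(3 + 0\right) = 12441 + 3 = 12444$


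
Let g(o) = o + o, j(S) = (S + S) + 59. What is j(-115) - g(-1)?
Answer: -169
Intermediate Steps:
j(S) = 59 + 2*S (j(S) = 2*S + 59 = 59 + 2*S)
g(o) = 2*o
j(-115) - g(-1) = (59 + 2*(-115)) - 2*(-1) = (59 - 230) - 1*(-2) = -171 + 2 = -169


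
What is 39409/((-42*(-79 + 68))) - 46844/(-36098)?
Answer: 722114005/8338638 ≈ 86.599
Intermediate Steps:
39409/((-42*(-79 + 68))) - 46844/(-36098) = 39409/((-42*(-11))) - 46844*(-1/36098) = 39409/462 + 23422/18049 = 722114005/8338638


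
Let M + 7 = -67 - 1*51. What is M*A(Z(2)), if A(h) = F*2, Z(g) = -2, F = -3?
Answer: 750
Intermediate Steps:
M = -125 (M = -7 + (-67 - 1*51) = -7 + (-67 - 51) = -7 - 118 = -125)
A(h) = -6 (A(h) = -3*2 = -6)
M*A(Z(2)) = -125*(-6) = 750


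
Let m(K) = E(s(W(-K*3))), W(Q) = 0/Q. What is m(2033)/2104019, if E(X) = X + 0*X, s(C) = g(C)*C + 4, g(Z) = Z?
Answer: 4/2104019 ≈ 1.9011e-6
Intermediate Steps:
W(Q) = 0
s(C) = 4 + C**2 (s(C) = C*C + 4 = C**2 + 4 = 4 + C**2)
E(X) = X (E(X) = X + 0 = X)
m(K) = 4 (m(K) = 4 + 0**2 = 4 + 0 = 4)
m(2033)/2104019 = 4/2104019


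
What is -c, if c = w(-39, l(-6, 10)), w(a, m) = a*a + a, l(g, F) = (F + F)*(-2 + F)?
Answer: -1482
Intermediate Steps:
l(g, F) = 2*F*(-2 + F) (l(g, F) = (2*F)*(-2 + F) = 2*F*(-2 + F))
w(a, m) = a + a**2 (w(a, m) = a**2 + a = a + a**2)
c = 1482 (c = -39*(1 - 39) = -39*(-38) = 1482)
-c = -1*1482 = -1482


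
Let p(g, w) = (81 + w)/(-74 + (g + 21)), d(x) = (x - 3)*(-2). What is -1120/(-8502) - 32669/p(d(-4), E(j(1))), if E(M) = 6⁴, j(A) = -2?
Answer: 601881329/650403 ≈ 925.40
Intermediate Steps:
E(M) = 1296
d(x) = 6 - 2*x (d(x) = (-3 + x)*(-2) = 6 - 2*x)
p(g, w) = (81 + w)/(-53 + g) (p(g, w) = (81 + w)/(-74 + (21 + g)) = (81 + w)/(-53 + g))
-1120/(-8502) - 32669/p(d(-4), E(j(1))) = -1120/(-8502) - 32669*(-53 + (6 - 2*(-4)))/(81 + 1296) = -1120*(-1/8502) - 32669/(1377/(-53 + (6 + 8))) = 560/4251 - 32669/(1377/(-53 + 14)) = 560/4251 - 32669/(1377/(-39)) = 560/4251 - 32669/((-1/39*1377)) = 560/4251 - 32669/(-459/13) = 560/4251 - 32669*(-13/459) = 560/4251 + 424697/459 = 601881329/650403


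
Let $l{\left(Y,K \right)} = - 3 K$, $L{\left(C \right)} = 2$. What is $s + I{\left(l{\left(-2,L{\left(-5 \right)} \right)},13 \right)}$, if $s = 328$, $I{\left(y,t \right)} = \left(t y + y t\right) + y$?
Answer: $166$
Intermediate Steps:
$I{\left(y,t \right)} = y + 2 t y$ ($I{\left(y,t \right)} = \left(t y + t y\right) + y = 2 t y + y = y + 2 t y$)
$s + I{\left(l{\left(-2,L{\left(-5 \right)} \right)},13 \right)} = 328 + \left(-3\right) 2 \left(1 + 2 \cdot 13\right) = 328 - 6 \left(1 + 26\right) = 328 - 162 = 166$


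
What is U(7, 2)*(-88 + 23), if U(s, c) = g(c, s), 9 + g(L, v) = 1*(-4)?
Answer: 845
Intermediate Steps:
g(L, v) = -13 (g(L, v) = -9 + 1*(-4) = -9 - 4 = -13)
U(s, c) = -13
U(7, 2)*(-88 + 23) = -13*(-88 + 23) = -13*(-65) = 845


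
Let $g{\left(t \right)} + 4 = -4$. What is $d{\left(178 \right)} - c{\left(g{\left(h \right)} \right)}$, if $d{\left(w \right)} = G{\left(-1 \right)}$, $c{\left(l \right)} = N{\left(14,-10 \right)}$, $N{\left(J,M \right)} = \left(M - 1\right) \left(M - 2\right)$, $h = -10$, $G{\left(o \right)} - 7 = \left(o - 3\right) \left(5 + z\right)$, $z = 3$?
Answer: $-157$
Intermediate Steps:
$G{\left(o \right)} = -17 + 8 o$ ($G{\left(o \right)} = 7 + \left(o - 3\right) \left(5 + 3\right) = 7 + \left(-3 + o\right) 8 = 7 + \left(-24 + 8 o\right) = -17 + 8 o$)
$g{\left(t \right)} = -8$ ($g{\left(t \right)} = -4 - 4 = -8$)
$N{\left(J,M \right)} = \left(-1 + M\right) \left(-2 + M\right)$
$c{\left(l \right)} = 132$ ($c{\left(l \right)} = 2 + \left(-10\right)^{2} - -30 = 2 + 100 + 30 = 132$)
$d{\left(w \right)} = -25$ ($d{\left(w \right)} = -17 + 8 \left(-1\right) = -17 - 8 = -25$)
$d{\left(178 \right)} - c{\left(g{\left(h \right)} \right)} = -25 - 132 = -157$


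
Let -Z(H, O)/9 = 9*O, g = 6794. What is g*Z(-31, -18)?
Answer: 9905652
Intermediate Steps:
Z(H, O) = -81*O
g*Z(-31, -18) = 6794*(-81*(-18)) = 6794*1458 = 9905652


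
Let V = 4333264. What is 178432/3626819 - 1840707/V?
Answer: -143968735585/383316200176 ≈ -0.37559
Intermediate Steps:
178432/3626819 - 1840707/V = 178432/3626819 - 1840707/4333264 = 178432*(1/3626819) - 1840707*1/4333264 = 4352/88459 - 1840707/4333264 = -143968735585/383316200176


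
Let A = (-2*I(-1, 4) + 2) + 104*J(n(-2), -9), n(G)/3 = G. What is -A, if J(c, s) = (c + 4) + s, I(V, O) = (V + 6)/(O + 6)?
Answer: 1143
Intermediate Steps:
n(G) = 3*G
I(V, O) = (6 + V)/(6 + O)
J(c, s) = 4 + c + s (J(c, s) = (4 + c) + s = 4 + c + s)
A = -1143 (A = (-2*(6 - 1)/(6 + 4) + 2) + 104*(4 + 3*(-2) - 9) = (-2*5/10 + 2) + 104*(4 - 6 - 9) = (-5/5 + 2) + 104*(-11) = (-2*½ + 2) - 1144 = (-1 + 2) - 1144 = 1 - 1144 = -1143)
-A = -1*(-1143) = 1143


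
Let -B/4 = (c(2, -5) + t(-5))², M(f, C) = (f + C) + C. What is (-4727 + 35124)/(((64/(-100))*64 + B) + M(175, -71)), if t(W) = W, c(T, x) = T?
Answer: -759925/1099 ≈ -691.47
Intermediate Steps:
M(f, C) = f + 2*C (M(f, C) = (C + f) + C = f + 2*C)
B = -36 (B = -4*(2 - 5)² = -4*(-3)² = -4*9 = -36)
(-4727 + 35124)/(((64/(-100))*64 + B) + M(175, -71)) = (-4727 + 35124)/(((64/(-100))*64 - 36) + (175 + 2*(-71))) = 30397/(((64*(-1/100))*64 - 36) + (175 - 142)) = 30397/((-16/25*64 - 36) + 33) = 30397/((-1024/25 - 36) + 33) = 30397/(-1924/25 + 33) = 30397/(-1099/25) = 30397*(-25/1099) = -759925/1099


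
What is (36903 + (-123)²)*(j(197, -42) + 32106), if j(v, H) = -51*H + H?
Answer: 1779806592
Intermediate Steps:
j(v, H) = -50*H
(36903 + (-123)²)*(j(197, -42) + 32106) = (36903 + (-123)²)*(-50*(-42) + 32106) = (36903 + 15129)*(2100 + 32106) = 52032*34206 = 1779806592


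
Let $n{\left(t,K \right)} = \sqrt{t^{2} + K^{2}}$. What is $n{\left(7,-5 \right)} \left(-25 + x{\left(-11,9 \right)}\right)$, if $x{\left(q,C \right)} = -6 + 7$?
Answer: $- 24 \sqrt{74} \approx -206.46$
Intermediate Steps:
$x{\left(q,C \right)} = 1$
$n{\left(t,K \right)} = \sqrt{K^{2} + t^{2}}$
$n{\left(7,-5 \right)} \left(-25 + x{\left(-11,9 \right)}\right) = \sqrt{\left(-5\right)^{2} + 7^{2}} \left(-25 + 1\right) = \sqrt{25 + 49} \left(-24\right) = \sqrt{74} \left(-24\right) = - 24 \sqrt{74}$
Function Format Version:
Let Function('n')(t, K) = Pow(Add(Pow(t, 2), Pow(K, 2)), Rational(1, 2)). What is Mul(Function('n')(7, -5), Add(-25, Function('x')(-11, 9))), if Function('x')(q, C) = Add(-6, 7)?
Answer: Mul(-24, Pow(74, Rational(1, 2))) ≈ -206.46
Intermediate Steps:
Function('x')(q, C) = 1
Function('n')(t, K) = Pow(Add(Pow(K, 2), Pow(t, 2)), Rational(1, 2))
Mul(Function('n')(7, -5), Add(-25, Function('x')(-11, 9))) = Mul(Pow(Add(Pow(-5, 2), Pow(7, 2)), Rational(1, 2)), Add(-25, 1)) = Mul(Pow(Add(25, 49), Rational(1, 2)), -24) = Mul(Pow(74, Rational(1, 2)), -24) = Mul(-24, Pow(74, Rational(1, 2)))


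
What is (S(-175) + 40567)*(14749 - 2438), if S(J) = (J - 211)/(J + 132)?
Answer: 21479826537/43 ≈ 4.9953e+8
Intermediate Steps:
S(J) = (-211 + J)/(132 + J)
(S(-175) + 40567)*(14749 - 2438) = ((-211 - 175)/(132 - 175) + 40567)*(14749 - 2438) = (-386/(-43) + 40567)*12311 = (-1/43*(-386) + 40567)*12311 = (386/43 + 40567)*12311 = (1744767/43)*12311 = 21479826537/43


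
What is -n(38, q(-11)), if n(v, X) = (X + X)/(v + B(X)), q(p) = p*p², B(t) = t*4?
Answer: -1331/2643 ≈ -0.50359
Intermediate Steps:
B(t) = 4*t
q(p) = p³
n(v, X) = 2*X/(v + 4*X) (n(v, X) = (X + X)/(v + 4*X) = (2*X)/(v + 4*X) = 2*X/(v + 4*X))
-n(38, q(-11)) = -2*(-11)³/(38 + 4*(-11)³) = -2*(-1331)/(38 + 4*(-1331)) = -2*(-1331)/(38 - 5324) = -2*(-1331)/(-5286) = -2*(-1331)*(-1)/5286 = -1*1331/2643 = -1331/2643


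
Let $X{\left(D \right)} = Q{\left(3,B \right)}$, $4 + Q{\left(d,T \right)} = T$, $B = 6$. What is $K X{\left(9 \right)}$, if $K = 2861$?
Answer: $5722$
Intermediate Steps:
$Q{\left(d,T \right)} = -4 + T$
$X{\left(D \right)} = 2$ ($X{\left(D \right)} = -4 + 6 = 2$)
$K X{\left(9 \right)} = 2861 \cdot 2 = 5722$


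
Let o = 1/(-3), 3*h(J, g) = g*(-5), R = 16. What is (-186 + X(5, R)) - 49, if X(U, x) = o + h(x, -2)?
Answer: -232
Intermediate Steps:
h(J, g) = -5*g/3 (h(J, g) = (g*(-5))/3 = (-5*g)/3 = -5*g/3)
o = -⅓ ≈ -0.33333
X(U, x) = 3 (X(U, x) = -⅓ - 5/3*(-2) = -⅓ + 10/3 = 3)
(-186 + X(5, R)) - 49 = (-186 + 3) - 49 = -183 - 49 = -232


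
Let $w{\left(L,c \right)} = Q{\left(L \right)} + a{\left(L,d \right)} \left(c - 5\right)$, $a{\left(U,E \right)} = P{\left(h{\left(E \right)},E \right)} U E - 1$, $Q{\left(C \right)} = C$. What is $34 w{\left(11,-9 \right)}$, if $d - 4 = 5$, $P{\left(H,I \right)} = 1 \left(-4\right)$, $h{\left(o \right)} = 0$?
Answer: $189346$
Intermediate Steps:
$P{\left(H,I \right)} = -4$
$d = 9$ ($d = 4 + 5 = 9$)
$a{\left(U,E \right)} = -1 - 4 E U$ ($a{\left(U,E \right)} = - 4 U E - 1 = - 4 E U - 1 = -1 - 4 E U$)
$w{\left(L,c \right)} = L + \left(-1 - 36 L\right) \left(-5 + c\right)$ ($w{\left(L,c \right)} = L + \left(-1 - 36 L\right) \left(c - 5\right) = L + \left(-1 - 36 L\right) \left(-5 + c\right)$)
$34 w{\left(11,-9 \right)} = 34 \left(5 - -9 + 181 \cdot 11 - 396 \left(-9\right)\right) = 34 \left(5 + 9 + 1991 + 3564\right) = 34 \cdot 5569 = 189346$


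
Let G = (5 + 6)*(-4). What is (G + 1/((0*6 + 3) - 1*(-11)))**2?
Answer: 378225/196 ≈ 1929.7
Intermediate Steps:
G = -44 (G = 11*(-4) = -44)
(G + 1/((0*6 + 3) - 1*(-11)))**2 = (-44 + 1/((0*6 + 3) - 1*(-11)))**2 = (-44 + 1/((0 + 3) + 11))**2 = (-44 + 1/(3 + 11))**2 = (-44 + 1/14)**2 = (-615/14)**2 = 378225/196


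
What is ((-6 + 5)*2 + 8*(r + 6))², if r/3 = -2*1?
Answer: 4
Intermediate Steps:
r = -6 (r = 3*(-2*1) = 3*(-2) = -6)
((-6 + 5)*2 + 8*(r + 6))² = ((-6 + 5)*2 + 8*(-6 + 6))² = (-1*2 + 8*0)² = (-2 + 0)² = (-2)² = 4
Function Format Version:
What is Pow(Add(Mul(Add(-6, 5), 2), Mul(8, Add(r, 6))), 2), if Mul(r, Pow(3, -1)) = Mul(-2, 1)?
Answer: 4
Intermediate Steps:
r = -6 (r = Mul(3, Mul(-2, 1)) = Mul(3, -2) = -6)
Pow(Add(Mul(Add(-6, 5), 2), Mul(8, Add(r, 6))), 2) = Pow(Add(Mul(Add(-6, 5), 2), Mul(8, Add(-6, 6))), 2) = Pow(Add(Mul(-1, 2), Mul(8, 0)), 2) = Pow(Add(-2, 0), 2) = Pow(-2, 2) = 4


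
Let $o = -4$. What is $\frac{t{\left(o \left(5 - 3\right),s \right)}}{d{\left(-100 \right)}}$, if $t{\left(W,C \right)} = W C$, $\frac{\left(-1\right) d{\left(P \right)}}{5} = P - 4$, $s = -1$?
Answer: $\frac{1}{65} \approx 0.015385$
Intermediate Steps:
$d{\left(P \right)} = 20 - 5 P$ ($d{\left(P \right)} = - 5 \left(P - 4\right) = - 5 \left(-4 + P\right) = 20 - 5 P$)
$t{\left(W,C \right)} = C W$
$\frac{t{\left(o \left(5 - 3\right),s \right)}}{d{\left(-100 \right)}} = \frac{\left(-1\right) \left(- 4 \left(5 - 3\right)\right)}{20 - -500} = \frac{\left(-1\right) \left(\left(-4\right) 2\right)}{20 + 500} = \frac{\left(-1\right) \left(-8\right)}{520} = 8 \cdot \frac{1}{520} = \frac{1}{65}$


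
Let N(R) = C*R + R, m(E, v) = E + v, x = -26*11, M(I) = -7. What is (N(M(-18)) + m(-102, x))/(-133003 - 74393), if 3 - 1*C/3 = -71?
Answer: 1949/207396 ≈ 0.0093975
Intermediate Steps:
C = 222 (C = 9 - 3*(-71) = 9 + 213 = 222)
x = -286
N(R) = 223*R (N(R) = 222*R + R = 223*R)
(N(M(-18)) + m(-102, x))/(-133003 - 74393) = (223*(-7) + (-102 - 286))/(-133003 - 74393) = (-1561 - 388)/(-207396) = -1949*(-1/207396) = 1949/207396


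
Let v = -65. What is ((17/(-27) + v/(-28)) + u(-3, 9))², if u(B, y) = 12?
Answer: 107143201/571536 ≈ 187.47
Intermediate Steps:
((17/(-27) + v/(-28)) + u(-3, 9))² = ((17/(-27) - 65/(-28)) + 12)² = ((17*(-1/27) - 65*(-1/28)) + 12)² = ((-17/27 + 65/28) + 12)² = (1279/756 + 12)² = (10351/756)² = 107143201/571536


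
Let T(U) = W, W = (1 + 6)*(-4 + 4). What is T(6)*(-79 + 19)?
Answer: 0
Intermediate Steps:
W = 0 (W = 7*0 = 0)
T(U) = 0
T(6)*(-79 + 19) = 0*(-79 + 19) = 0*(-60) = 0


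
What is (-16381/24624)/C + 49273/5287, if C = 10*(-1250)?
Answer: 15166316006347/1627338600000 ≈ 9.3197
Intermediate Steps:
C = -12500
(-16381/24624)/C + 49273/5287 = -16381/24624/(-12500) + 49273/5287 = -16381*1/24624*(-1/12500) + 49273*(1/5287) = -16381/24624*(-1/12500) + 49273/5287 = 16381/307800000 + 49273/5287 = 15166316006347/1627338600000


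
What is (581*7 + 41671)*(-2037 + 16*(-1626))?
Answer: -1283088114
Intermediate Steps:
(581*7 + 41671)*(-2037 + 16*(-1626)) = (4067 + 41671)*(-2037 - 26016) = 45738*(-28053) = -1283088114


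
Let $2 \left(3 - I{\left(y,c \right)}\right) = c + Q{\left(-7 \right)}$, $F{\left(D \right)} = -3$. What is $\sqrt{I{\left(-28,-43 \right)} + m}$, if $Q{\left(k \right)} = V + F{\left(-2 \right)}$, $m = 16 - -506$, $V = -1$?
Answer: $\frac{\sqrt{2194}}{2} \approx 23.42$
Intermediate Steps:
$m = 522$ ($m = 16 + 506 = 522$)
$Q{\left(k \right)} = -4$ ($Q{\left(k \right)} = -1 - 3 = -4$)
$I{\left(y,c \right)} = 5 - \frac{c}{2}$ ($I{\left(y,c \right)} = 3 - \frac{c - 4}{2} = 3 - \frac{-4 + c}{2} = 3 - \left(-2 + \frac{c}{2}\right) = 5 - \frac{c}{2}$)
$\sqrt{I{\left(-28,-43 \right)} + m} = \sqrt{\left(5 - - \frac{43}{2}\right) + 522} = \sqrt{\left(5 + \frac{43}{2}\right) + 522} = \sqrt{\frac{53}{2} + 522} = \sqrt{\frac{1097}{2}} = \frac{\sqrt{2194}}{2}$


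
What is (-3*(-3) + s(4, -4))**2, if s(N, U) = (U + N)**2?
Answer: 81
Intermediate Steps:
s(N, U) = (N + U)**2
(-3*(-3) + s(4, -4))**2 = (-3*(-3) + (4 - 4)**2)**2 = (9 + 0**2)**2 = (9 + 0)**2 = 9**2 = 81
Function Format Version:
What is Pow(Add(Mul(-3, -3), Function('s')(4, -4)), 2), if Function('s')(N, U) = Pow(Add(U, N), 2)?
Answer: 81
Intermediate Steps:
Function('s')(N, U) = Pow(Add(N, U), 2)
Pow(Add(Mul(-3, -3), Function('s')(4, -4)), 2) = Pow(Add(Mul(-3, -3), Pow(Add(4, -4), 2)), 2) = Pow(Add(9, Pow(0, 2)), 2) = Pow(Add(9, 0), 2) = Pow(9, 2) = 81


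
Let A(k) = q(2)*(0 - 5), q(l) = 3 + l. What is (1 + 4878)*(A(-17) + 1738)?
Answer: 8357727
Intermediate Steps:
A(k) = -25 (A(k) = (3 + 2)*(0 - 5) = 5*(-5) = -25)
(1 + 4878)*(A(-17) + 1738) = (1 + 4878)*(-25 + 1738) = 4879*1713 = 8357727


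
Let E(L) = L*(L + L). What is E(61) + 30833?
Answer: 38275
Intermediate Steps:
E(L) = 2*L**2 (E(L) = L*(2*L) = 2*L**2)
E(61) + 30833 = 2*61**2 + 30833 = 2*3721 + 30833 = 7442 + 30833 = 38275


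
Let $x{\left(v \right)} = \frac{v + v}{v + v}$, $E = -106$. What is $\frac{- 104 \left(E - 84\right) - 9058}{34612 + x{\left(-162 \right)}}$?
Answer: $\frac{10702}{34613} \approx 0.30919$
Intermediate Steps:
$x{\left(v \right)} = 1$ ($x{\left(v \right)} = \frac{2 v}{2 v} = 2 v \frac{1}{2 v} = 1$)
$\frac{- 104 \left(E - 84\right) - 9058}{34612 + x{\left(-162 \right)}} = \frac{- 104 \left(-106 - 84\right) - 9058}{34612 + 1} = \frac{\left(-104\right) \left(-190\right) - 9058}{34613} = \left(19760 - 9058\right) \frac{1}{34613} = 10702 \cdot \frac{1}{34613} = \frac{10702}{34613}$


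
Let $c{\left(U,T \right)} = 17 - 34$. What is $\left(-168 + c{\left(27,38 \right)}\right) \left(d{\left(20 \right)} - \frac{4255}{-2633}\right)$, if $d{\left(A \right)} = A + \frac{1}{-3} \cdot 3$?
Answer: $- \frac{10042170}{2633} \approx -3814.0$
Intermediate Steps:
$c{\left(U,T \right)} = -17$
$d{\left(A \right)} = -1 + A$ ($d{\left(A \right)} = A - 1 = -1 + A$)
$\left(-168 + c{\left(27,38 \right)}\right) \left(d{\left(20 \right)} - \frac{4255}{-2633}\right) = \left(-168 - 17\right) \left(\left(-1 + 20\right) - \frac{4255}{-2633}\right) = - 185 \left(19 - - \frac{4255}{2633}\right) = - 185 \left(19 + \frac{4255}{2633}\right) = \left(-185\right) \frac{54282}{2633} = - \frac{10042170}{2633}$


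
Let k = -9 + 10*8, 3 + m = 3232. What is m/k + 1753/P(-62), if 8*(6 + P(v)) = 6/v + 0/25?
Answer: -366935/1491 ≈ -246.10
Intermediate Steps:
m = 3229 (m = -3 + 3232 = 3229)
P(v) = -6 + 3/(4*v) (P(v) = -6 + (6/v + 0/25)/8 = -6 + (6/v + 0*(1/25))/8 = -6 + (6/v + 0)/8 = -6 + (6/v)/8 = -6 + 3/(4*v))
k = 71 (k = -9 + 80 = 71)
m/k + 1753/P(-62) = 3229/71 + 1753/(-6 + (¾)/(-62)) = 3229*(1/71) + 1753/(-6 + (¾)*(-1/62)) = 3229/71 + 1753/(-6 - 3/248) = 3229/71 + 1753/(-1491/248) = 3229/71 + 1753*(-248/1491) = 3229/71 - 434744/1491 = -366935/1491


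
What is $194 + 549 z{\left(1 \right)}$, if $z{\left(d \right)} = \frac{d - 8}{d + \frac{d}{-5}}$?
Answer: $- \frac{18439}{4} \approx -4609.8$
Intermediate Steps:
$z{\left(d \right)} = \frac{5 \left(-8 + d\right)}{4 d}$ ($z{\left(d \right)} = \frac{-8 + d}{d + d \left(- \frac{1}{5}\right)} = \frac{-8 + d}{d - \frac{d}{5}} = \frac{-8 + d}{\frac{4}{5} d} = \left(-8 + d\right) \frac{5}{4 d} = \frac{5 \left(-8 + d\right)}{4 d}$)
$194 + 549 z{\left(1 \right)} = 194 + 549 \left(\frac{5}{4} - \frac{10}{1}\right) = 194 + 549 \left(\frac{5}{4} - 10\right) = 194 + 549 \left(- \frac{35}{4}\right) = 194 - \frac{19215}{4} = - \frac{18439}{4}$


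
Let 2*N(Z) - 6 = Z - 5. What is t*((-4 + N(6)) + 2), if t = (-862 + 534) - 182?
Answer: -765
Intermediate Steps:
N(Z) = 1/2 + Z/2 (N(Z) = 3 + (Z - 5)/2 = 3 + (-5 + Z)/2 = 3 + (-5/2 + Z/2) = 1/2 + Z/2)
t = -510 (t = -328 - 182 = -510)
t*((-4 + N(6)) + 2) = -510*((-4 + (1/2 + (1/2)*6)) + 2) = -510*((-4 + (1/2 + 3)) + 2) = -510*((-4 + 7/2) + 2) = -510*(-1/2 + 2) = -510*3/2 = -765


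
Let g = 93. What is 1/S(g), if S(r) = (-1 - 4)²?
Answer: 1/25 ≈ 0.040000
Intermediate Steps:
S(r) = 25 (S(r) = (-5)² = 25)
1/S(g) = 1/25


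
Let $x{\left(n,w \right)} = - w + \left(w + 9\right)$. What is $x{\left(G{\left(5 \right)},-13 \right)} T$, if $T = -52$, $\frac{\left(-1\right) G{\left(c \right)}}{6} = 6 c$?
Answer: $-468$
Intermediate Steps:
$G{\left(c \right)} = - 36 c$ ($G{\left(c \right)} = - 6 \cdot 6 c = - 36 c$)
$x{\left(n,w \right)} = 9$ ($x{\left(n,w \right)} = - w + \left(9 + w\right) = 9$)
$x{\left(G{\left(5 \right)},-13 \right)} T = 9 \left(-52\right) = -468$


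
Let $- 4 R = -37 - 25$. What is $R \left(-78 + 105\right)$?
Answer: $\frac{837}{2} \approx 418.5$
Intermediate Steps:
$R = \frac{31}{2}$ ($R = - \frac{-37 - 25}{4} = \left(- \frac{1}{4}\right) \left(-62\right) = \frac{31}{2} \approx 15.5$)
$R \left(-78 + 105\right) = \frac{31 \left(-78 + 105\right)}{2} = \frac{31}{2} \cdot 27 = \frac{837}{2}$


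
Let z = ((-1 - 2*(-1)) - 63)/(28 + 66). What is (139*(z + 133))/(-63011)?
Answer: -864580/2961517 ≈ -0.29194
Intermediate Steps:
z = -31/47 (z = ((-1 + 2) - 63)/94 = (1 - 63)*(1/94) = -62*1/94 = -31/47 ≈ -0.65957)
(139*(z + 133))/(-63011) = (139*(-31/47 + 133))/(-63011) = (139*(6220/47))*(-1/63011) = (864580/47)*(-1/63011) = -864580/2961517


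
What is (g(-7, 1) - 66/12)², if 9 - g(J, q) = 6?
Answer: 25/4 ≈ 6.2500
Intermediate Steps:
g(J, q) = 3 (g(J, q) = 9 - 1*6 = 9 - 6 = 3)
(g(-7, 1) - 66/12)² = (3 - 66/12)² = (3 - 66*1/12)² = (3 - 11/2)² = (-5/2)² = 25/4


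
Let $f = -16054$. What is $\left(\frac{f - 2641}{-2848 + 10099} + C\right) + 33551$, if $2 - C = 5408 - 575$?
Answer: $\frac{208230025}{7251} \approx 28717.0$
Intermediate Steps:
$C = -4831$ ($C = 2 - \left(5408 - 575\right) = 2 - 4833 = -4831$)
$\left(\frac{f - 2641}{-2848 + 10099} + C\right) + 33551 = \left(\frac{-16054 - 2641}{-2848 + 10099} - 4831\right) + 33551 = \left(- \frac{18695}{7251} - 4831\right) + 33551 = - \frac{35048276}{7251} + 33551 = \frac{208230025}{7251}$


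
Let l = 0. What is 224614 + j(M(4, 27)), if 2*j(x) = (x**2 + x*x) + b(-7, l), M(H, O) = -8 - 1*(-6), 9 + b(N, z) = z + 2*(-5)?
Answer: 449217/2 ≈ 2.2461e+5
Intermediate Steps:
b(N, z) = -19 + z (b(N, z) = -9 + (z + 2*(-5)) = -9 + (z - 10) = -9 + (-10 + z) = -19 + z)
M(H, O) = -2 (M(H, O) = -8 + 6 = -2)
j(x) = -19/2 + x**2 (j(x) = ((x**2 + x*x) + (-19 + 0))/2 = ((x**2 + x**2) - 19)/2 = (2*x**2 - 19)/2 = (-19 + 2*x**2)/2 = -19/2 + x**2)
224614 + j(M(4, 27)) = 224614 + (-19/2 + (-2)**2) = 224614 + (-19/2 + 4) = 224614 - 11/2 = 449217/2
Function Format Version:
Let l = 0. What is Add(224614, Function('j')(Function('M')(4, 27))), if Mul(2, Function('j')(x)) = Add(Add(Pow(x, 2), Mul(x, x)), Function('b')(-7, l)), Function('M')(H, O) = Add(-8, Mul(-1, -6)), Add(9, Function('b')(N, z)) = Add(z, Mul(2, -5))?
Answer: Rational(449217, 2) ≈ 2.2461e+5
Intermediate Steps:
Function('b')(N, z) = Add(-19, z) (Function('b')(N, z) = Add(-9, Add(z, Mul(2, -5))) = Add(-9, Add(z, -10)) = Add(-9, Add(-10, z)) = Add(-19, z))
Function('M')(H, O) = -2 (Function('M')(H, O) = Add(-8, 6) = -2)
Function('j')(x) = Add(Rational(-19, 2), Pow(x, 2)) (Function('j')(x) = Mul(Rational(1, 2), Add(Add(Pow(x, 2), Mul(x, x)), Add(-19, 0))) = Mul(Rational(1, 2), Add(Add(Pow(x, 2), Pow(x, 2)), -19)) = Mul(Rational(1, 2), Add(Mul(2, Pow(x, 2)), -19)) = Mul(Rational(1, 2), Add(-19, Mul(2, Pow(x, 2)))) = Add(Rational(-19, 2), Pow(x, 2)))
Add(224614, Function('j')(Function('M')(4, 27))) = Add(224614, Add(Rational(-19, 2), Pow(-2, 2))) = Add(224614, Add(Rational(-19, 2), 4)) = Add(224614, Rational(-11, 2)) = Rational(449217, 2)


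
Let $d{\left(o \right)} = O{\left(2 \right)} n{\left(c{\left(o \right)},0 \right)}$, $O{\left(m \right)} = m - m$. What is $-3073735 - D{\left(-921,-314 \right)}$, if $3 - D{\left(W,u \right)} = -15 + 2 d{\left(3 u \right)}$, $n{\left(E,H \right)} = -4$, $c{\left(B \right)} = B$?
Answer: $-3073753$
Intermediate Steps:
$O{\left(m \right)} = 0$
$d{\left(o \right)} = 0$ ($d{\left(o \right)} = 0 \left(-4\right) = 0$)
$D{\left(W,u \right)} = 18$ ($D{\left(W,u \right)} = 3 - \left(-15 + 2 \cdot 0\right) = 3 - \left(-15 + 0\right) = 3 - -15 = 3 + 15 = 18$)
$-3073735 - D{\left(-921,-314 \right)} = -3073735 - 18 = -3073753$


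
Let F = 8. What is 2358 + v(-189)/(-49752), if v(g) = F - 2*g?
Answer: 58657415/24876 ≈ 2358.0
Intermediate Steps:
v(g) = 8 - 2*g
2358 + v(-189)/(-49752) = 2358 + (8 - 2*(-189))/(-49752) = 2358 + (8 + 378)*(-1/49752) = 2358 + 386*(-1/49752) = 2358 - 193/24876 = 58657415/24876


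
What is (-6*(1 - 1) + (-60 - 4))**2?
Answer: 4096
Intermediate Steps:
(-6*(1 - 1) + (-60 - 4))**2 = (-6*0 - 64)**2 = (0 - 64)**2 = (-64)**2 = 4096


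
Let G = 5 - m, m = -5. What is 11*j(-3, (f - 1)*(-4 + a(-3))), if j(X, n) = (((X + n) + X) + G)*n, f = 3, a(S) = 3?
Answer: -44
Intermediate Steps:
G = 10 (G = 5 - 1*(-5) = 5 + 5 = 10)
j(X, n) = n*(10 + n + 2*X) (j(X, n) = (((X + n) + X) + 10)*n = ((n + 2*X) + 10)*n = (10 + n + 2*X)*n = n*(10 + n + 2*X))
11*j(-3, (f - 1)*(-4 + a(-3))) = 11*(((3 - 1)*(-4 + 3))*(10 + (3 - 1)*(-4 + 3) + 2*(-3))) = 11*((2*(-1))*(10 + 2*(-1) - 6)) = 11*(-2*(10 - 2 - 6)) = 11*(-2*2) = 11*(-4) = -44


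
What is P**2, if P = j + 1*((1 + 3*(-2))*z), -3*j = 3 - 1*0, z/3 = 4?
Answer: 3721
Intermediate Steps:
z = 12 (z = 3*4 = 12)
j = -1 (j = -(3 - 1*0)/3 = -(3 + 0)/3 = -1/3*3 = -1)
P = -61 (P = -1 + 1*((1 + 3*(-2))*12) = -1 + 1*((1 - 6)*12) = -1 + 1*(-5*12) = -1 + 1*(-60) = -1 - 60 = -61)
P**2 = (-61)**2 = 3721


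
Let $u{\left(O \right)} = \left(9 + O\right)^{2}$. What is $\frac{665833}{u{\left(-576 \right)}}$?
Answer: $\frac{95119}{45927} \approx 2.0711$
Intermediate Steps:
$\frac{665833}{u{\left(-576 \right)}} = \frac{665833}{\left(9 - 576\right)^{2}} = \frac{665833}{\left(-567\right)^{2}} = \frac{665833}{321489} = 665833 \cdot \frac{1}{321489} = \frac{95119}{45927}$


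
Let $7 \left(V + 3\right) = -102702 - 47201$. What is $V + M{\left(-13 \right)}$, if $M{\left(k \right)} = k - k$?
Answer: $- \frac{149924}{7} \approx -21418.0$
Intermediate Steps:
$V = - \frac{149924}{7}$ ($V = -3 + \frac{-102702 - 47201}{7} = -3 + \frac{1}{7} \left(-149903\right) = -3 - \frac{149903}{7} = - \frac{149924}{7} \approx -21418.0$)
$M{\left(k \right)} = 0$
$V + M{\left(-13 \right)} = - \frac{149924}{7} + 0 = - \frac{149924}{7}$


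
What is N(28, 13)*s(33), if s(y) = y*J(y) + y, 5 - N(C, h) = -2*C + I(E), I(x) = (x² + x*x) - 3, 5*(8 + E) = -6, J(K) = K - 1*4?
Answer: -521136/5 ≈ -1.0423e+5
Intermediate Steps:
J(K) = -4 + K (J(K) = K - 4 = -4 + K)
E = -46/5 (E = -8 + (⅕)*(-6) = -8 - 6/5 = -46/5 ≈ -9.2000)
I(x) = -3 + 2*x² (I(x) = (x² + x²) - 3 = 2*x² - 3 = -3 + 2*x²)
N(C, h) = -4032/25 + 2*C (N(C, h) = 5 - (-2*C + (-3 + 2*(-46/5)²)) = 5 - (-2*C + (-3 + 2*(2116/25))) = 5 - (-2*C + (-3 + 4232/25)) = 5 - (-2*C + 4157/25) = 5 - (4157/25 - 2*C) = 5 + (-4157/25 + 2*C) = -4032/25 + 2*C)
s(y) = y + y*(-4 + y) (s(y) = y*(-4 + y) + y = y + y*(-4 + y))
N(28, 13)*s(33) = (-4032/25 + 2*28)*(33*(-3 + 33)) = (-4032/25 + 56)*(33*30) = -2632/25*990 = -521136/5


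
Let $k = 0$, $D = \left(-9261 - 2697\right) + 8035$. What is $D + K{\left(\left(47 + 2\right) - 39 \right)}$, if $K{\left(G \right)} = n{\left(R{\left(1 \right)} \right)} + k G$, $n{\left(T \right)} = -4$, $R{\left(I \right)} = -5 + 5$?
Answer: $-3927$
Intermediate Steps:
$R{\left(I \right)} = 0$
$D = -3923$ ($D = -11958 + 8035 = -3923$)
$K{\left(G \right)} = -4$ ($K{\left(G \right)} = -4 + 0 G = -4 + 0 = -4$)
$D + K{\left(\left(47 + 2\right) - 39 \right)} = -3923 - 4 = -3927$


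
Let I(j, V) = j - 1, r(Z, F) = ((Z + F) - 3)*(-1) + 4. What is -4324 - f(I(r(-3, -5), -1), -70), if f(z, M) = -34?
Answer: -4290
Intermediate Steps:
r(Z, F) = 7 - F - Z (r(Z, F) = ((F + Z) - 3)*(-1) + 4 = (-3 + F + Z)*(-1) + 4 = (3 - F - Z) + 4 = 7 - F - Z)
I(j, V) = -1 + j
-4324 - f(I(r(-3, -5), -1), -70) = -4324 - 1*(-34) = -4324 + 34 = -4290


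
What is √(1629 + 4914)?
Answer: 3*√727 ≈ 80.889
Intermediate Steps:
√(1629 + 4914) = √6543 = 3*√727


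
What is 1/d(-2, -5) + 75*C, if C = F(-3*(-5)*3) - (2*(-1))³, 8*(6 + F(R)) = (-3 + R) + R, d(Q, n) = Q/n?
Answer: 7745/8 ≈ 968.13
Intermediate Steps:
F(R) = -51/8 + R/4 (F(R) = -6 + ((-3 + R) + R)/8 = -6 + (-3 + 2*R)/8 = -6 + (-3/8 + R/4) = -51/8 + R/4)
C = 103/8 (C = (-51/8 + (-3*(-5)*3)/4) - (2*(-1))³ = (-51/8 + (15*3)/4) - 1*(-2)³ = (-51/8 + (¼)*45) - 1*(-8) = (-51/8 + 45/4) + 8 = 39/8 + 8 = 103/8 ≈ 12.875)
1/d(-2, -5) + 75*C = 1/(-2/(-5)) + 75*(103/8) = 1/(-2*(-⅕)) + 7725/8 = 1/(⅖) + 7725/8 = 5/2 + 7725/8 = 7745/8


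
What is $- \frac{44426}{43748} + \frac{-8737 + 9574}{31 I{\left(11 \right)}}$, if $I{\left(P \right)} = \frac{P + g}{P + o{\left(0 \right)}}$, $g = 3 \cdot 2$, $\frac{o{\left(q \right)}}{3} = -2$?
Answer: $\frac{2575369}{371858} \approx 6.9257$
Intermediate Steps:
$o{\left(q \right)} = -6$ ($o{\left(q \right)} = 3 \left(-2\right) = -6$)
$g = 6$
$I{\left(P \right)} = \frac{6 + P}{-6 + P}$ ($I{\left(P \right)} = \frac{P + 6}{P - 6} = \frac{6 + P}{-6 + P}$)
$- \frac{44426}{43748} + \frac{-8737 + 9574}{31 I{\left(11 \right)}} = - \frac{44426}{43748} + \frac{-8737 + 9574}{31 \frac{6 + 11}{-6 + 11}} = \left(-44426\right) \frac{1}{43748} + \frac{837}{31 \cdot \frac{1}{5} \cdot 17} = - \frac{22213}{21874} + \frac{837}{31 \cdot \frac{1}{5} \cdot 17} = - \frac{22213}{21874} + \frac{837}{31 \cdot \frac{17}{5}} = - \frac{22213}{21874} + \frac{837}{\frac{527}{5}} = - \frac{22213}{21874} + 837 \cdot \frac{5}{527} = - \frac{22213}{21874} + \frac{135}{17} = \frac{2575369}{371858}$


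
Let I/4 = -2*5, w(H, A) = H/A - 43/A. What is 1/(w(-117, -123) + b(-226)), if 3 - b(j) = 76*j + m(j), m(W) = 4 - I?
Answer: 123/2107765 ≈ 5.8356e-5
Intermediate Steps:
w(H, A) = -43/A + H/A
I = -40 (I = 4*(-2*5) = 4*(-10) = -40)
m(W) = 44 (m(W) = 4 - 1*(-40) = 4 + 40 = 44)
b(j) = -41 - 76*j (b(j) = 3 - (76*j + 44) = 3 - (44 + 76*j) = 3 + (-44 - 76*j) = -41 - 76*j)
1/(w(-117, -123) + b(-226)) = 1/((-43 - 117)/(-123) + (-41 - 76*(-226))) = 1/(-1/123*(-160) + (-41 + 17176)) = 1/(160/123 + 17135) = 1/(2107765/123) = 123/2107765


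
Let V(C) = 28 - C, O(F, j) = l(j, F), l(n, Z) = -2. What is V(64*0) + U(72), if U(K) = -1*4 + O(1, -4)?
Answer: 22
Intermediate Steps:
O(F, j) = -2
U(K) = -6 (U(K) = -1*4 - 2 = -4 - 2 = -6)
V(64*0) + U(72) = (28 - 64*0) - 6 = (28 - 1*0) - 6 = (28 + 0) - 6 = 28 - 6 = 22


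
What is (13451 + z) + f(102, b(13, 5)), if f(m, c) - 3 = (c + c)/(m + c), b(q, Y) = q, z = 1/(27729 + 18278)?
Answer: 71183686767/5290805 ≈ 13454.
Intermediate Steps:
z = 1/46007 ≈ 2.1736e-5
f(m, c) = 3 + 2*c/(c + m) (f(m, c) = 3 + (c + c)/(m + c) = 3 + (2*c)/(c + m) = 3 + 2*c/(c + m))
(13451 + z) + f(102, b(13, 5)) = (13451 + 1/46007) + (3*102 + 5*13)/(13 + 102) = 618840158/46007 + (306 + 65)/115 = 618840158/46007 + (1/115)*371 = 618840158/46007 + 371/115 = 71183686767/5290805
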